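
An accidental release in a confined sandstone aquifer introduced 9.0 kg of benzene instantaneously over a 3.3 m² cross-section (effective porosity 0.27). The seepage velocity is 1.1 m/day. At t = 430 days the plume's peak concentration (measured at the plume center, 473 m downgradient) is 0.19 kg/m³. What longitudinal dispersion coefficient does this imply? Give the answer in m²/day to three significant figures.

0.523 m²/day

At the plume center C_max = M/(n_e·A·√(4πDt)), so D = M²/(4πt·(n_e·A·C_max)²).
n_e·A·C_max = 0.27 × 3.3 × 0.19 = 0.1693 kg/m.
D = 9.0²/(4π × 430 × 0.1693²) = 0.523 m²/day.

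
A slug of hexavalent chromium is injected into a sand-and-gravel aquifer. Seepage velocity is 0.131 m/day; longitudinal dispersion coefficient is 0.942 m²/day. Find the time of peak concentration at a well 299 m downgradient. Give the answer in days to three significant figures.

For the 1D instantaneous-source solution, setting ∂C/∂t = 0 at fixed x gives v²t² + 2Dt − x² = 0, so t = (√(D² + v²x²) − D)/v².
√(D² + v²x²) = √(0.942² + 0.131² × 299²) = 39.18; v² = 0.017161.
t = (39.18 − 0.942)/0.017161 = 2230 days (vs. the pure-advection estimate x/v = 2280 d).

2230 days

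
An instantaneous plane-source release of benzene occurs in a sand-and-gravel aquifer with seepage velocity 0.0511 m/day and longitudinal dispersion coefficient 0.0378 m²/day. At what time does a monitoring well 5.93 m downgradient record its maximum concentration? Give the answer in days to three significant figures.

For the 1D instantaneous-source solution, setting ∂C/∂t = 0 at fixed x gives v²t² + 2Dt − x² = 0, so t = (√(D² + v²x²) − D)/v².
√(D² + v²x²) = √(0.0378² + 0.0511² × 5.93²) = 0.3054; v² = 0.00261121.
t = (0.3054 − 0.0378)/0.00261121 = 102 days (vs. the pure-advection estimate x/v = 116 d).

102 days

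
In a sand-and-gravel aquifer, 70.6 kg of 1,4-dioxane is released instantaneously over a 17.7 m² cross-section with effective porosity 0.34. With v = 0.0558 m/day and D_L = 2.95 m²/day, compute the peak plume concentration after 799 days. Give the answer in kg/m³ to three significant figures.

The peak of an instantaneous 1D plume sits at x = vt; there the Gaussian factor is 1 and C_max = M/(n_e·A·√(4πDt)), where n_e·A is the pore area the mass is dissolved in.
√(4πDt) = √(4π × 2.95 × 799) = 172.1 m, so C_max = 70.6/(0.34 × 17.7 × 172.1) = 0.0682 kg/m³.

0.0682 kg/m³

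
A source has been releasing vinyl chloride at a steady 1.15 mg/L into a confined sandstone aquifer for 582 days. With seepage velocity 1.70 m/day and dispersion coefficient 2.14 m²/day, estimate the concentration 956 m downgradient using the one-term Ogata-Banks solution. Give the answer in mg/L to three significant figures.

0.861 mg/L

For a continuous step input, C/C₀ ≈ ½·erfc((x−vt)/(2√(Dt))).
vt = 1.70 × 582 = 989.4 m and 2√(Dt) = 2√(2.14 × 582) = 70.58 m.
Argument (x−vt)/(2√(Dt)) = (956 − 989.4)/70.58 = -0.4732; ½·erfc(-0.4732) = 0.7483.
C = 1.15 × 0.7483 = 0.861 mg/L.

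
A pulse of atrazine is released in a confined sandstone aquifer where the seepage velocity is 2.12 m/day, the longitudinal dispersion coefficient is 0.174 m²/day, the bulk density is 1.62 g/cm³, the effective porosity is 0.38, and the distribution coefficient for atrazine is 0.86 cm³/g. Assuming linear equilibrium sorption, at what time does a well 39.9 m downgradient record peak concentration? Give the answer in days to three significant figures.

87.6 days

Retardation factor R = 1 + ρ_b·K_d/n = 1 + 1.62 × 0.86/0.38 = 4.666.
Sorption retards both mechanisms: v_R = v/R = 0.4544 m/day, D_R = D/R = 0.03729 m²/day.
Peak time from v_R²t² + 2D_R t − x² = 0: t = (√(D_R² + v_R²x²) − D_R)/v_R².
√(D_R² + v_R²x²) = √(0.03729² + 0.4544² × 39.9²) = 18.13; v_R² = 0.2065.
t = (18.13 − 0.03729)/0.2065 = 87.6 days.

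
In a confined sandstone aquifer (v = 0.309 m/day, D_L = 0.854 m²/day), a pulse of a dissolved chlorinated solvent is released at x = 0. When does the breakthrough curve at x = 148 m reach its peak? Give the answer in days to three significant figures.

470 days

For the 1D instantaneous-source solution, setting ∂C/∂t = 0 at fixed x gives v²t² + 2Dt − x² = 0, so t = (√(D² + v²x²) − D)/v².
√(D² + v²x²) = √(0.854² + 0.309² × 148²) = 45.74; v² = 0.095481.
t = (45.74 − 0.854)/0.095481 = 470 days (vs. the pure-advection estimate x/v = 479 d).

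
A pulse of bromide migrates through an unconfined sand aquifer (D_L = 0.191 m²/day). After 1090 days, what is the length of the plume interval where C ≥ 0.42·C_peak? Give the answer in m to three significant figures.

The plume is Gaussian with σ = √(2Dt) = √(2 × 0.191 × 1090) = 20.41 m.
C/C_peak = exp(−Δx²/(2σ²)) = 0.42 ⇒ Δx = σ·√(−2 ln 0.42) = 20.41 × 1.317 = 26.88 m.
Width = 2Δx = 53.8 m.

53.8 m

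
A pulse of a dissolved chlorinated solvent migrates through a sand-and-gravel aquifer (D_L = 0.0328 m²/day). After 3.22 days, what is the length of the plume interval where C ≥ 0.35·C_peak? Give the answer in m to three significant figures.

The plume is Gaussian with σ = √(2Dt) = √(2 × 0.0328 × 3.22) = 0.4596 m.
C/C_peak = exp(−Δx²/(2σ²)) = 0.35 ⇒ Δx = σ·√(−2 ln 0.35) = 0.4596 × 1.449 = 0.6660 m.
Width = 2Δx = 1.33 m.

1.33 m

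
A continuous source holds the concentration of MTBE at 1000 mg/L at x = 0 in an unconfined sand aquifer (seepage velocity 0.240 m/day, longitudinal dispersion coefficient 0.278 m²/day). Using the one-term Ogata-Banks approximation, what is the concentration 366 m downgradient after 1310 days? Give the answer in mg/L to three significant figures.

For a continuous step input, C/C₀ ≈ ½·erfc((x−vt)/(2√(Dt))).
vt = 0.240 × 1310 = 314.4 m and 2√(Dt) = 2√(0.278 × 1310) = 38.17 m.
Argument (x−vt)/(2√(Dt)) = (366 − 314.4)/38.17 = 1.352; ½·erfc(1.352) = 0.02794.
C = 1000 × 0.02794 = 27.9 mg/L.

27.9 mg/L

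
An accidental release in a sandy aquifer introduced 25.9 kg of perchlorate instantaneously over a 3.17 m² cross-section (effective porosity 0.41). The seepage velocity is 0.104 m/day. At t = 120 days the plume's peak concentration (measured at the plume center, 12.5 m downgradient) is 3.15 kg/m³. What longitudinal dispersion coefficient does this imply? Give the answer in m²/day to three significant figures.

At the plume center C_max = M/(n_e·A·√(4πDt)), so D = M²/(4πt·(n_e·A·C_max)²).
n_e·A·C_max = 0.41 × 3.17 × 3.15 = 4.094 kg/m.
D = 25.9²/(4π × 120 × 4.094²) = 0.0265 m²/day.

0.0265 m²/day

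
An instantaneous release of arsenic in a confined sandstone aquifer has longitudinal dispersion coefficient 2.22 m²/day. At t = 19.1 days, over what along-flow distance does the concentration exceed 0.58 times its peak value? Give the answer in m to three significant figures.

19.2 m

The plume is Gaussian with σ = √(2Dt) = √(2 × 2.22 × 19.1) = 9.209 m.
C/C_peak = exp(−Δx²/(2σ²)) = 0.58 ⇒ Δx = σ·√(−2 ln 0.58) = 9.209 × 1.044 = 9.614 m.
Width = 2Δx = 19.2 m.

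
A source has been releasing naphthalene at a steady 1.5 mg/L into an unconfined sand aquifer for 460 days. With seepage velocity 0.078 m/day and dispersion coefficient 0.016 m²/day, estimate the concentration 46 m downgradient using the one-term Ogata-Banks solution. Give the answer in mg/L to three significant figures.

For a continuous step input, C/C₀ ≈ ½·erfc((x−vt)/(2√(Dt))).
vt = 0.078 × 460 = 35.88 m and 2√(Dt) = 2√(0.016 × 460) = 5.426 m.
Argument (x−vt)/(2√(Dt)) = (46 − 35.88)/5.426 = 1.865; ½·erfc(1.865) = 0.004176.
C = 1.5 × 0.004176 = 0.00626 mg/L.

0.00626 mg/L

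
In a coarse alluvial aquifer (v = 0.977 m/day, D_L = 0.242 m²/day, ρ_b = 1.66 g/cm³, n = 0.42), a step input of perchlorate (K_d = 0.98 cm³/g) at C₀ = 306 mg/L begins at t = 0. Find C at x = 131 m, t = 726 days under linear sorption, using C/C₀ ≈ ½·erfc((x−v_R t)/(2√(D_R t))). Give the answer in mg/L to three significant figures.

Retardation factor R = 1 + ρ_b·K_d/n = 1 + 1.66 × 0.98/0.42 = 4.873.
Sorption retards both mechanisms: v_R = v/R = 0.2005 m/day, D_R = D/R = 0.04966 m²/day.
v_R·t = 0.2005 × 726 = 145.563 m; 2√(D_R t) = 12.01 m; argument = (131 − 145.563)/12.01 = -1.213.
C = C₀ × ½·erfc(-1.213) = 306 × 0.9569 = 293 mg/L.

293 mg/L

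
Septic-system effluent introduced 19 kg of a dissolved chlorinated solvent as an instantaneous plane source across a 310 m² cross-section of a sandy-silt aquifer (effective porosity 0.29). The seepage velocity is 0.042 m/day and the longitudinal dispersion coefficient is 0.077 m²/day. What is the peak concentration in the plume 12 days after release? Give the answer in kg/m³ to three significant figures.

0.0620 kg/m³

The peak of an instantaneous 1D plume sits at x = vt; there the Gaussian factor is 1 and C_max = M/(n_e·A·√(4πDt)), where n_e·A is the pore area the mass is dissolved in.
√(4πDt) = √(4π × 0.077 × 12) = 3.408 m, so C_max = 19/(0.29 × 310 × 3.408) = 0.0620 kg/m³.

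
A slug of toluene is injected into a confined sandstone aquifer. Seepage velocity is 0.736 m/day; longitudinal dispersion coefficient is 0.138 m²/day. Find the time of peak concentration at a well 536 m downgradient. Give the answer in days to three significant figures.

For the 1D instantaneous-source solution, setting ∂C/∂t = 0 at fixed x gives v²t² + 2Dt − x² = 0, so t = (√(D² + v²x²) − D)/v².
√(D² + v²x²) = √(0.138² + 0.736² × 536²) = 394.5; v² = 0.541696.
t = (394.5 − 0.138)/0.541696 = 728 days (vs. the pure-advection estimate x/v = 728 d).

728 days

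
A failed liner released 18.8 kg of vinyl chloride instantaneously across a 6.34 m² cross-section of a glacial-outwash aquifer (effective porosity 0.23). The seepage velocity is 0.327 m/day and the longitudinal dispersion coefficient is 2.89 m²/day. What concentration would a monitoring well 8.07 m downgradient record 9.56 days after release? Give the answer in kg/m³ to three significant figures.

0.555 kg/m³

For an instantaneous plane source, C(x,t) = M/(n_e·A·√(4πDt)) · exp(−(x−vt)²/(4Dt)), with n_e·A the pore (flow) area.
Plume center vt = 0.327 × 9.56 = 3.12612 m, so the well at 8.07 m is 4.94388 m downgradient of the peak.
√(4πDt) = 18.63 m, giving peak height M/(n_e·A·√(4πDt)) = 18.8/(0.23 × 6.34 × 18.63) = 0.6920 kg/m³.
(x−vt)²/(4Dt) = (4.94388)²/(4 × 2.89 × 9.56) = 0.2212; exp(−0.2212) = 0.8016.
C = 0.6920 × 0.8016 = 0.555 kg/m³.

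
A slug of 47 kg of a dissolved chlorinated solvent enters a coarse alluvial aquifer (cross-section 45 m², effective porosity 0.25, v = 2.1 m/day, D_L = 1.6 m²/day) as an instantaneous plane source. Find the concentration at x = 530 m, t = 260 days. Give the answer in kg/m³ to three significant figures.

For an instantaneous plane source, C(x,t) = M/(n_e·A·√(4πDt)) · exp(−(x−vt)²/(4Dt)), with n_e·A the pore (flow) area.
Plume center vt = 2.1 × 260 = 546 m, so the well at 530 m is 16 m upgradient of the peak.
√(4πDt) = 72.30 m, giving peak height M/(n_e·A·√(4πDt)) = 47/(0.25 × 45 × 72.30) = 0.05778 kg/m³.
(x−vt)²/(4Dt) = (-16)²/(4 × 1.6 × 260) = 0.1538; exp(−0.1538) = 0.8574.
C = 0.05778 × 0.8574 = 0.0495 kg/m³.

0.0495 kg/m³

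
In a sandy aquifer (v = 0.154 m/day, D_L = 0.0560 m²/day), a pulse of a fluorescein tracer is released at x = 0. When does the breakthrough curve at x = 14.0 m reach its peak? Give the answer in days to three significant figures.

88.6 days

For the 1D instantaneous-source solution, setting ∂C/∂t = 0 at fixed x gives v²t² + 2Dt − x² = 0, so t = (√(D² + v²x²) − D)/v².
√(D² + v²x²) = √(0.0560² + 0.154² × 14.0²) = 2.157; v² = 0.023716.
t = (2.157 − 0.0560)/0.023716 = 88.6 days (vs. the pure-advection estimate x/v = 90.9 d).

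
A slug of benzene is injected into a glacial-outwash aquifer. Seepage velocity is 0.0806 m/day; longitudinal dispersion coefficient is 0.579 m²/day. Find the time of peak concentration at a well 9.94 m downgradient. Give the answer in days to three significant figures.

For the 1D instantaneous-source solution, setting ∂C/∂t = 0 at fixed x gives v²t² + 2Dt − x² = 0, so t = (√(D² + v²x²) − D)/v².
√(D² + v²x²) = √(0.579² + 0.0806² × 9.94²) = 0.9885; v² = 0.00649636.
t = (0.9885 − 0.579)/0.00649636 = 63.0 days (vs. the pure-advection estimate x/v = 123 d).

63.0 days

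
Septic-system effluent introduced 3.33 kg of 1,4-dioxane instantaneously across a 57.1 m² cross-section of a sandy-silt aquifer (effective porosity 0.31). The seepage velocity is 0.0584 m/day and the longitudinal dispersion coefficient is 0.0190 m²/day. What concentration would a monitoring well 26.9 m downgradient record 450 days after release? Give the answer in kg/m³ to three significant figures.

0.0179 kg/m³

For an instantaneous plane source, C(x,t) = M/(n_e·A·√(4πDt)) · exp(−(x−vt)²/(4Dt)), with n_e·A the pore (flow) area.
Plume center vt = 0.0584 × 450 = 26.28 m, so the well at 26.9 m is 0.62 m downgradient of the peak.
√(4πDt) = 10.37 m, giving peak height M/(n_e·A·√(4πDt)) = 3.33/(0.31 × 57.1 × 10.37) = 0.01814 kg/m³.
(x−vt)²/(4Dt) = (0.62)²/(4 × 0.0190 × 450) = 0.01124; exp(−0.01124) = 0.9888.
C = 0.01814 × 0.9888 = 0.0179 kg/m³.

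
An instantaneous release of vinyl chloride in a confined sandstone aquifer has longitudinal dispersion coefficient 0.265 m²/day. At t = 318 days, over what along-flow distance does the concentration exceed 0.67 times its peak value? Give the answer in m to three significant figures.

The plume is Gaussian with σ = √(2Dt) = √(2 × 0.265 × 318) = 12.98 m.
C/C_peak = exp(−Δx²/(2σ²)) = 0.67 ⇒ Δx = σ·√(−2 ln 0.67) = 12.98 × 0.8950 = 11.62 m.
Width = 2Δx = 23.2 m.

23.2 m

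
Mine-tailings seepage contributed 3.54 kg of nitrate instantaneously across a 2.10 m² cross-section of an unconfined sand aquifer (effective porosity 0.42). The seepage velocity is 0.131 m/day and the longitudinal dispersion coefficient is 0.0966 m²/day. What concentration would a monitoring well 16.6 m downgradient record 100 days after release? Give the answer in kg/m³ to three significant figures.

0.265 kg/m³

For an instantaneous plane source, C(x,t) = M/(n_e·A·√(4πDt)) · exp(−(x−vt)²/(4Dt)), with n_e·A the pore (flow) area.
Plume center vt = 0.131 × 100 = 13.1 m, so the well at 16.6 m is 3.5 m downgradient of the peak.
√(4πDt) = 11.02 m, giving peak height M/(n_e·A·√(4πDt)) = 3.54/(0.42 × 2.10 × 11.02) = 0.3642 kg/m³.
(x−vt)²/(4Dt) = (3.5)²/(4 × 0.0966 × 100) = 0.3170; exp(−0.3170) = 0.7283.
C = 0.3642 × 0.7283 = 0.265 kg/m³.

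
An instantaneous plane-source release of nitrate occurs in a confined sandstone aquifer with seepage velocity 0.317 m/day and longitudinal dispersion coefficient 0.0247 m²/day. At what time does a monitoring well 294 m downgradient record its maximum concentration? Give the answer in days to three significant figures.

For the 1D instantaneous-source solution, setting ∂C/∂t = 0 at fixed x gives v²t² + 2Dt − x² = 0, so t = (√(D² + v²x²) − D)/v².
√(D² + v²x²) = √(0.0247² + 0.317² × 294²) = 93.20; v² = 0.100489.
t = (93.20 − 0.0247)/0.100489 = 927 days (vs. the pure-advection estimate x/v = 927 d).

927 days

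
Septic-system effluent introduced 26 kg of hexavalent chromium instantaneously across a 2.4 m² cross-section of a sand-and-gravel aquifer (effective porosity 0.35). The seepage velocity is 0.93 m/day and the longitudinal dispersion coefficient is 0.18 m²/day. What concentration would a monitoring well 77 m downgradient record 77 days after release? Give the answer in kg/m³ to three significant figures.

1.39 kg/m³

For an instantaneous plane source, C(x,t) = M/(n_e·A·√(4πDt)) · exp(−(x−vt)²/(4Dt)), with n_e·A the pore (flow) area.
Plume center vt = 0.93 × 77 = 71.61 m, so the well at 77 m is 5.39 m downgradient of the peak.
√(4πDt) = 13.20 m, giving peak height M/(n_e·A·√(4πDt)) = 26/(0.35 × 2.4 × 13.20) = 2.345 kg/m³.
(x−vt)²/(4Dt) = (5.39)²/(4 × 0.18 × 77) = 0.5240; exp(−0.5240) = 0.5921.
C = 2.345 × 0.5921 = 1.39 kg/m³.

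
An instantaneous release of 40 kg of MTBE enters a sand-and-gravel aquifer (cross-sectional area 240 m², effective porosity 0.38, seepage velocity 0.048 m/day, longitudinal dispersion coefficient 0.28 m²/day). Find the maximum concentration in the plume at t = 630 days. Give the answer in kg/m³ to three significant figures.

The peak of an instantaneous 1D plume sits at x = vt; there the Gaussian factor is 1 and C_max = M/(n_e·A·√(4πDt)), where n_e·A is the pore area the mass is dissolved in.
√(4πDt) = √(4π × 0.28 × 630) = 47.08 m, so C_max = 40/(0.38 × 240 × 47.08) = 0.00932 kg/m³.

0.00932 kg/m³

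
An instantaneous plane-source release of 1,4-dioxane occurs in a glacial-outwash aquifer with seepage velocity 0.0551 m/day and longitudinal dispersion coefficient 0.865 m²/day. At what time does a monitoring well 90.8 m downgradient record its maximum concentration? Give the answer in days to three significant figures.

For the 1D instantaneous-source solution, setting ∂C/∂t = 0 at fixed x gives v²t² + 2Dt − x² = 0, so t = (√(D² + v²x²) − D)/v².
√(D² + v²x²) = √(0.865² + 0.0551² × 90.8²) = 5.077; v² = 0.00303601.
t = (5.077 − 0.865)/0.00303601 = 1390 days (vs. the pure-advection estimate x/v = 1650 d).

1390 days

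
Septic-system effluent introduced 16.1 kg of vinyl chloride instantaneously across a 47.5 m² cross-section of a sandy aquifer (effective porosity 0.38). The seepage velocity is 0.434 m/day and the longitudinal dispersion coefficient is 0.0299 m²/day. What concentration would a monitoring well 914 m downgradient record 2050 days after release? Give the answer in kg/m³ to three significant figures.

For an instantaneous plane source, C(x,t) = M/(n_e·A·√(4πDt)) · exp(−(x−vt)²/(4Dt)), with n_e·A the pore (flow) area.
Plume center vt = 0.434 × 2050 = 889.7 m, so the well at 914 m is 24.3 m downgradient of the peak.
√(4πDt) = 27.75 m, giving peak height M/(n_e·A·√(4πDt)) = 16.1/(0.38 × 47.5 × 27.75) = 0.03214 kg/m³.
(x−vt)²/(4Dt) = (24.3)²/(4 × 0.0299 × 2050) = 2.408; exp(−2.408) = 0.09000.
C = 0.03214 × 0.09000 = 0.00289 kg/m³.

0.00289 kg/m³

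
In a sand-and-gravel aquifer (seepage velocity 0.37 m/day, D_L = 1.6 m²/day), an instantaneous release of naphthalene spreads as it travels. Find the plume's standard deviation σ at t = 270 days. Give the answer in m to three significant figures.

Dispersive spreading gives a Gaussian with σ² = 2Dt; advection only shifts the center.
σ = √(2 × 1.6 × 270) = 29.4 m.

29.4 m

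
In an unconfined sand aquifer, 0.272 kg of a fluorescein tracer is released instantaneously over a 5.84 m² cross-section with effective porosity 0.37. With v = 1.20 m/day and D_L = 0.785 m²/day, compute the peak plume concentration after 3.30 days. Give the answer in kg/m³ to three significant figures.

0.0221 kg/m³

The peak of an instantaneous 1D plume sits at x = vt; there the Gaussian factor is 1 and C_max = M/(n_e·A·√(4πDt)), where n_e·A is the pore area the mass is dissolved in.
√(4πDt) = √(4π × 0.785 × 3.30) = 5.706 m, so C_max = 0.272/(0.37 × 5.84 × 5.706) = 0.0221 kg/m³.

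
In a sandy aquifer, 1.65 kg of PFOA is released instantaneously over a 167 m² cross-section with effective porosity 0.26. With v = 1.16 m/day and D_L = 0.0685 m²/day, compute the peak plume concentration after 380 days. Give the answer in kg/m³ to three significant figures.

The peak of an instantaneous 1D plume sits at x = vt; there the Gaussian factor is 1 and C_max = M/(n_e·A·√(4πDt)), where n_e·A is the pore area the mass is dissolved in.
√(4πDt) = √(4π × 0.0685 × 380) = 18.09 m, so C_max = 1.65/(0.26 × 167 × 18.09) = 0.00210 kg/m³.

0.00210 kg/m³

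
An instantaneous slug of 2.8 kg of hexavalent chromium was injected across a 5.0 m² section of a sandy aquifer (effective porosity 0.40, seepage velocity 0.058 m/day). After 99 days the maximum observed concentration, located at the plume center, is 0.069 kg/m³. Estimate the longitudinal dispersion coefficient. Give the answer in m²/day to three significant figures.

At the plume center C_max = M/(n_e·A·√(4πDt)), so D = M²/(4πt·(n_e·A·C_max)²).
n_e·A·C_max = 0.40 × 5.0 × 0.069 = 0.1380 kg/m.
D = 2.8²/(4π × 99 × 0.1380²) = 0.331 m²/day.

0.331 m²/day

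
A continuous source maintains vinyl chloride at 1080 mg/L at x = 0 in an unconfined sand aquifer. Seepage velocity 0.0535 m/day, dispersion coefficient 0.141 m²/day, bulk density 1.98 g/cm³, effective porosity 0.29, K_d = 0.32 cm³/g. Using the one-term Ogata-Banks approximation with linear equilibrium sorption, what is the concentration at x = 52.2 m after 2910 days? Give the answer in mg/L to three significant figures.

452 mg/L

Retardation factor R = 1 + ρ_b·K_d/n = 1 + 1.98 × 0.32/0.29 = 3.185.
Sorption retards both mechanisms: v_R = v/R = 0.01680 m/day, D_R = D/R = 0.04427 m²/day.
v_R·t = 0.01680 × 2910 = 48.888 m; 2√(D_R t) = 22.70 m; argument = (52.2 − 48.888)/22.70 = 0.1459.
C = C₀ × ½·erfc(0.1459) = 1080 × 0.4183 = 452 mg/L.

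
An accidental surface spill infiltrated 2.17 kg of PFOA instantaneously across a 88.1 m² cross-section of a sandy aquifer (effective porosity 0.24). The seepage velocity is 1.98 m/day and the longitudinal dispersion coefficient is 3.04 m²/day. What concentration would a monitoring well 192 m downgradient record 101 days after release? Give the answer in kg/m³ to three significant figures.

For an instantaneous plane source, C(x,t) = M/(n_e·A·√(4πDt)) · exp(−(x−vt)²/(4Dt)), with n_e·A the pore (flow) area.
Plume center vt = 1.98 × 101 = 199.98 m, so the well at 192 m is 7.98 m upgradient of the peak.
√(4πDt) = 62.12 m, giving peak height M/(n_e·A·√(4πDt)) = 2.17/(0.24 × 88.1 × 62.12) = 0.001652 kg/m³.
(x−vt)²/(4Dt) = (-7.98)²/(4 × 3.04 × 101) = 0.05185; exp(−0.05185) = 0.9495.
C = 0.001652 × 0.9495 = 0.00157 kg/m³.

0.00157 kg/m³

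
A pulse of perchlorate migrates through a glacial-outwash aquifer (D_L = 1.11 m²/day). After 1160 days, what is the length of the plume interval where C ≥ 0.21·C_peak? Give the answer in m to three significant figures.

The plume is Gaussian with σ = √(2Dt) = √(2 × 1.11 × 1160) = 50.75 m.
C/C_peak = exp(−Δx²/(2σ²)) = 0.21 ⇒ Δx = σ·√(−2 ln 0.21) = 50.75 × 1.767 = 89.68 m.
Width = 2Δx = 179 m.

179 m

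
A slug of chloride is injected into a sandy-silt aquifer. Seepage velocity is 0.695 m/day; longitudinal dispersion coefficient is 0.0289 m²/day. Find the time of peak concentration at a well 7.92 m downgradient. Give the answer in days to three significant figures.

11.3 days

For the 1D instantaneous-source solution, setting ∂C/∂t = 0 at fixed x gives v²t² + 2Dt − x² = 0, so t = (√(D² + v²x²) − D)/v².
√(D² + v²x²) = √(0.0289² + 0.695² × 7.92²) = 5.504; v² = 0.483025.
t = (5.504 − 0.0289)/0.483025 = 11.3 days (vs. the pure-advection estimate x/v = 11.4 d).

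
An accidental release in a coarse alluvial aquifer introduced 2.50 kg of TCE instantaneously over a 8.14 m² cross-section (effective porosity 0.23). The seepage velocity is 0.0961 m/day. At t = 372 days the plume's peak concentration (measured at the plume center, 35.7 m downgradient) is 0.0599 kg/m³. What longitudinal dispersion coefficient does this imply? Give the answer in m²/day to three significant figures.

At the plume center C_max = M/(n_e·A·√(4πDt)), so D = M²/(4πt·(n_e·A·C_max)²).
n_e·A·C_max = 0.23 × 8.14 × 0.0599 = 0.1121 kg/m.
D = 2.50²/(4π × 372 × 0.1121²) = 0.106 m²/day.

0.106 m²/day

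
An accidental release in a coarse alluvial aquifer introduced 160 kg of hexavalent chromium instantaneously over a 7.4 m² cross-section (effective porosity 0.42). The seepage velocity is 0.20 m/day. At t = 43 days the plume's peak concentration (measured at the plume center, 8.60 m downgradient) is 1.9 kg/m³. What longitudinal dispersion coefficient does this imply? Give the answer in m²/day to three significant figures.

At the plume center C_max = M/(n_e·A·√(4πDt)), so D = M²/(4πt·(n_e·A·C_max)²).
n_e·A·C_max = 0.42 × 7.4 × 1.9 = 5.905 kg/m.
D = 160²/(4π × 43 × 5.905²) = 1.36 m²/day.

1.36 m²/day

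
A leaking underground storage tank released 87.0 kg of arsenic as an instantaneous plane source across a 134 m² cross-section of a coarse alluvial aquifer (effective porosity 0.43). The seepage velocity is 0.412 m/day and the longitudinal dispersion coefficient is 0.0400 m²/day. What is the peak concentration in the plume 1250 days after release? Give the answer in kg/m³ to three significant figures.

The peak of an instantaneous 1D plume sits at x = vt; there the Gaussian factor is 1 and C_max = M/(n_e·A·√(4πDt)), where n_e·A is the pore area the mass is dissolved in.
√(4πDt) = √(4π × 0.0400 × 1250) = 25.07 m, so C_max = 87.0/(0.43 × 134 × 25.07) = 0.0602 kg/m³.

0.0602 kg/m³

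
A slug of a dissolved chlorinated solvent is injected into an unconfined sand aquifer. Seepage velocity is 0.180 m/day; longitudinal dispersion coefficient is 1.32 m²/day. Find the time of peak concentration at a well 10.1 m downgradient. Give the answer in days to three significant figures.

28.6 days

For the 1D instantaneous-source solution, setting ∂C/∂t = 0 at fixed x gives v²t² + 2Dt − x² = 0, so t = (√(D² + v²x²) − D)/v².
√(D² + v²x²) = √(1.32² + 0.180² × 10.1²) = 2.247; v² = 0.0324.
t = (2.247 − 1.32)/0.0324 = 28.6 days (vs. the pure-advection estimate x/v = 56.1 d).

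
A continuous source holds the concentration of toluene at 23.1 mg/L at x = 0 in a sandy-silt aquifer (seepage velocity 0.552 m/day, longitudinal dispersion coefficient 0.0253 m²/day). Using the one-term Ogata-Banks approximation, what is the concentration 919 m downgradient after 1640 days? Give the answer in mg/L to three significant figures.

1.53 mg/L

For a continuous step input, C/C₀ ≈ ½·erfc((x−vt)/(2√(Dt))).
vt = 0.552 × 1640 = 905.28 m and 2√(Dt) = 2√(0.0253 × 1640) = 12.88 m.
Argument (x−vt)/(2√(Dt)) = (919 − 905.28)/12.88 = 1.065; ½·erfc(1.065) = 0.06602.
C = 23.1 × 0.06602 = 1.53 mg/L.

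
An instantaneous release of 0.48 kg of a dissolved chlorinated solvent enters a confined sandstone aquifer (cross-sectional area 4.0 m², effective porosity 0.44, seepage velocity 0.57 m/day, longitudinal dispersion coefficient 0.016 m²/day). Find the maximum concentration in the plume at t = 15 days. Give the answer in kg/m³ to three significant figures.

The peak of an instantaneous 1D plume sits at x = vt; there the Gaussian factor is 1 and C_max = M/(n_e·A·√(4πDt)), where n_e·A is the pore area the mass is dissolved in.
√(4πDt) = √(4π × 0.016 × 15) = 1.737 m, so C_max = 0.48/(0.44 × 4.0 × 1.737) = 0.157 kg/m³.

0.157 kg/m³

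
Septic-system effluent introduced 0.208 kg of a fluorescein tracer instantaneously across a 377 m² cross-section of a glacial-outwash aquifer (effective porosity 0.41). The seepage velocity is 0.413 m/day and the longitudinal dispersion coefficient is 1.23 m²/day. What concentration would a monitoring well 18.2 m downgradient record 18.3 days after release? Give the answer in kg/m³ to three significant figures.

2.27e-05 kg/m³

For an instantaneous plane source, C(x,t) = M/(n_e·A·√(4πDt)) · exp(−(x−vt)²/(4Dt)), with n_e·A the pore (flow) area.
Plume center vt = 0.413 × 18.3 = 7.5579 m, so the well at 18.2 m is 10.6421 m downgradient of the peak.
√(4πDt) = 16.82 m, giving peak height M/(n_e·A·√(4πDt)) = 0.208/(0.41 × 377 × 16.82) = 8.000e-05 kg/m³.
(x−vt)²/(4Dt) = (10.6421)²/(4 × 1.23 × 18.3) = 1.258; exp(−1.258) = 0.2842.
C = 8.000e-05 × 0.2842 = 2.27e-05 kg/m³.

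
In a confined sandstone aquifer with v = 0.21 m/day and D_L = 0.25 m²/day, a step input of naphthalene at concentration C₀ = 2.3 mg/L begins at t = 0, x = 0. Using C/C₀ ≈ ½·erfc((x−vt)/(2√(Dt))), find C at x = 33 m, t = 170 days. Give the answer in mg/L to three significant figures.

For a continuous step input, C/C₀ ≈ ½·erfc((x−vt)/(2√(Dt))).
vt = 0.21 × 170 = 35.7 m and 2√(Dt) = 2√(0.25 × 170) = 13.04 m.
Argument (x−vt)/(2√(Dt)) = (33 − 35.7)/13.04 = -0.2071; ½·erfc(-0.2071) = 0.6152.
C = 2.3 × 0.6152 = 1.41 mg/L.

1.41 mg/L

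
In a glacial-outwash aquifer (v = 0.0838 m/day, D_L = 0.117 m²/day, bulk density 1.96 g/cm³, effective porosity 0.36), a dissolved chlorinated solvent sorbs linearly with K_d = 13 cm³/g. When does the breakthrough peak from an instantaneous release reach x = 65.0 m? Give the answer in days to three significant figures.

54500 days

Retardation factor R = 1 + ρ_b·K_d/n = 1 + 1.96 × 13/0.36 = 71.78.
Sorption retards both mechanisms: v_R = v/R = 0.001167 m/day, D_R = D/R = 0.001630 m²/day.
Peak time from v_R²t² + 2D_R t − x² = 0: t = (√(D_R² + v_R²x²) − D_R)/v_R².
√(D_R² + v_R²x²) = √(0.001630² + 0.001167² × 65.0²) = 0.07587; v_R² = 1.362e-06.
t = (0.07587 − 0.001630)/1.362e-06 = 54500 days.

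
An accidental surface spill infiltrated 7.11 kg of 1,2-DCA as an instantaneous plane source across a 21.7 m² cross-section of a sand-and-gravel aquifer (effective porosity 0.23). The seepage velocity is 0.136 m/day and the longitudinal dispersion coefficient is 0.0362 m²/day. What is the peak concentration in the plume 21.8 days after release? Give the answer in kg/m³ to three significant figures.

The peak of an instantaneous 1D plume sits at x = vt; there the Gaussian factor is 1 and C_max = M/(n_e·A·√(4πDt)), where n_e·A is the pore area the mass is dissolved in.
√(4πDt) = √(4π × 0.0362 × 21.8) = 3.149 m, so C_max = 7.11/(0.23 × 21.7 × 3.149) = 0.452 kg/m³.

0.452 kg/m³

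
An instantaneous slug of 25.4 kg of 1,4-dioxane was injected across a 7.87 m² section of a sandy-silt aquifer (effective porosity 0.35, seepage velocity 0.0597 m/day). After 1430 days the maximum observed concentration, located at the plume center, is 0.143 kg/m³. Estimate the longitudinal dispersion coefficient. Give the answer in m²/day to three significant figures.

0.231 m²/day

At the plume center C_max = M/(n_e·A·√(4πDt)), so D = M²/(4πt·(n_e·A·C_max)²).
n_e·A·C_max = 0.35 × 7.87 × 0.143 = 0.3939 kg/m.
D = 25.4²/(4π × 1430 × 0.3939²) = 0.231 m²/day.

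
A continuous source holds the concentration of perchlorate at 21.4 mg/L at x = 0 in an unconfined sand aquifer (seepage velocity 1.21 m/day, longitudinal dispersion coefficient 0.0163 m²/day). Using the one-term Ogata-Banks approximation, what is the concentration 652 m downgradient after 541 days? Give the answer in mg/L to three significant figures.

15.7 mg/L

For a continuous step input, C/C₀ ≈ ½·erfc((x−vt)/(2√(Dt))).
vt = 1.21 × 541 = 654.61 m and 2√(Dt) = 2√(0.0163 × 541) = 5.939 m.
Argument (x−vt)/(2√(Dt)) = (652 − 654.61)/5.939 = -0.4395; ½·erfc(-0.4395) = 0.7329.
C = 21.4 × 0.7329 = 15.7 mg/L.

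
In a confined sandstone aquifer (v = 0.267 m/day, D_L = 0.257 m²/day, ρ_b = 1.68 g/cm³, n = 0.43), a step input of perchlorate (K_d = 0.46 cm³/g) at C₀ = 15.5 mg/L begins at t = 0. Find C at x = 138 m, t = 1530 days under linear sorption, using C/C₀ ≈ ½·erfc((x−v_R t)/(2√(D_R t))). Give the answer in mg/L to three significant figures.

10.6 mg/L

Retardation factor R = 1 + ρ_b·K_d/n = 1 + 1.68 × 0.46/0.43 = 2.797.
Sorption retards both mechanisms: v_R = v/R = 0.09546 m/day, D_R = D/R = 0.09188 m²/day.
v_R·t = 0.09546 × 1530 = 146.0538 m; 2√(D_R t) = 23.71 m; argument = (138 − 146.0538)/23.71 = -0.3397.
C = C₀ × ½·erfc(-0.3397) = 15.5 × 0.6845 = 10.6 mg/L.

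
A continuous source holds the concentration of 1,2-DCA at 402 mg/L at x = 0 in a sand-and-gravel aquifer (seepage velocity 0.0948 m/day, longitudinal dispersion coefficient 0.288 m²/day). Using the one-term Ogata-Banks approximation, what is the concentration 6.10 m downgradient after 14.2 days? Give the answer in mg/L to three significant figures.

19.4 mg/L

For a continuous step input, C/C₀ ≈ ½·erfc((x−vt)/(2√(Dt))).
vt = 0.0948 × 14.2 = 1.34616 m and 2√(Dt) = 2√(0.288 × 14.2) = 4.045 m.
Argument (x−vt)/(2√(Dt)) = (6.10 − 1.34616)/4.045 = 1.175; ½·erfc(1.175) = 0.04829.
C = 402 × 0.04829 = 19.4 mg/L.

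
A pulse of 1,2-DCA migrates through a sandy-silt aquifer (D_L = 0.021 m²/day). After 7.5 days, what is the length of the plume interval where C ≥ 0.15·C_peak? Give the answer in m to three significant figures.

The plume is Gaussian with σ = √(2Dt) = √(2 × 0.021 × 7.5) = 0.5612 m.
C/C_peak = exp(−Δx²/(2σ²)) = 0.15 ⇒ Δx = σ·√(−2 ln 0.15) = 0.5612 × 1.948 = 1.093 m.
Width = 2Δx = 2.19 m.

2.19 m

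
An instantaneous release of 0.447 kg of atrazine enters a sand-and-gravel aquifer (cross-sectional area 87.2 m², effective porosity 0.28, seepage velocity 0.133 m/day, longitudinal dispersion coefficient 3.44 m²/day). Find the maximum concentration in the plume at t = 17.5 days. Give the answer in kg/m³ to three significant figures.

0.000666 kg/m³

The peak of an instantaneous 1D plume sits at x = vt; there the Gaussian factor is 1 and C_max = M/(n_e·A·√(4πDt)), where n_e·A is the pore area the mass is dissolved in.
√(4πDt) = √(4π × 3.44 × 17.5) = 27.50 m, so C_max = 0.447/(0.28 × 87.2 × 27.50) = 0.000666 kg/m³.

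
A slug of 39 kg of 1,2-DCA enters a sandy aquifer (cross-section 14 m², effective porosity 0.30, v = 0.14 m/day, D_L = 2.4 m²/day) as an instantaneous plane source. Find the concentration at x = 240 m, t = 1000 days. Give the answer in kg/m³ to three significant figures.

For an instantaneous plane source, C(x,t) = M/(n_e·A·√(4πDt)) · exp(−(x−vt)²/(4Dt)), with n_e·A the pore (flow) area.
Plume center vt = 0.14 × 1000 = 140 m, so the well at 240 m is 100 m downgradient of the peak.
√(4πDt) = 173.7 m, giving peak height M/(n_e·A·√(4πDt)) = 39/(0.30 × 14 × 173.7) = 0.05346 kg/m³.
(x−vt)²/(4Dt) = (100)²/(4 × 2.4 × 1000) = 1.042; exp(−1.042) = 0.3527.
C = 0.05346 × 0.3527 = 0.0189 kg/m³.

0.0189 kg/m³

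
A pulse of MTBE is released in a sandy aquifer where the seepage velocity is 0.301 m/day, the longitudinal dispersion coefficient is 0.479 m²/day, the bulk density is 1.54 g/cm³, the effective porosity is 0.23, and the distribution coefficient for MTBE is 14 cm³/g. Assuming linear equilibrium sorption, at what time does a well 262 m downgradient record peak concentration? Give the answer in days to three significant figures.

82000 days

Retardation factor R = 1 + ρ_b·K_d/n = 1 + 1.54 × 14/0.23 = 94.74.
Sorption retards both mechanisms: v_R = v/R = 0.003177 m/day, D_R = D/R = 0.005056 m²/day.
Peak time from v_R²t² + 2D_R t − x² = 0: t = (√(D_R² + v_R²x²) − D_R)/v_R².
√(D_R² + v_R²x²) = √(0.005056² + 0.003177² × 262²) = 0.8324; v_R² = 1.009e-05.
t = (0.8324 − 0.005056)/1.009e-05 = 82000 days.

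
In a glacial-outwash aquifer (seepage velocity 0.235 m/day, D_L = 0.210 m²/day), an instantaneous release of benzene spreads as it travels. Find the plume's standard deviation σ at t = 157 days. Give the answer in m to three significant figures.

8.12 m

Dispersive spreading gives a Gaussian with σ² = 2Dt; advection only shifts the center.
σ = √(2 × 0.210 × 157) = 8.12 m.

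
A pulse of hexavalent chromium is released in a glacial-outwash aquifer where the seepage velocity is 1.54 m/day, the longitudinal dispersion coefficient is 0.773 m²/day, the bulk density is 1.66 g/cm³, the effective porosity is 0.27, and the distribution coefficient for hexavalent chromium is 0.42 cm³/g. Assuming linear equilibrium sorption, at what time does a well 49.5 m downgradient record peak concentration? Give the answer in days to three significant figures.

Retardation factor R = 1 + ρ_b·K_d/n = 1 + 1.66 × 0.42/0.27 = 3.582.
Sorption retards both mechanisms: v_R = v/R = 0.4299 m/day, D_R = D/R = 0.2158 m²/day.
Peak time from v_R²t² + 2D_R t − x² = 0: t = (√(D_R² + v_R²x²) − D_R)/v_R².
√(D_R² + v_R²x²) = √(0.2158² + 0.4299² × 49.5²) = 21.28; v_R² = 0.1848.
t = (21.28 − 0.2158)/0.1848 = 114 days.

114 days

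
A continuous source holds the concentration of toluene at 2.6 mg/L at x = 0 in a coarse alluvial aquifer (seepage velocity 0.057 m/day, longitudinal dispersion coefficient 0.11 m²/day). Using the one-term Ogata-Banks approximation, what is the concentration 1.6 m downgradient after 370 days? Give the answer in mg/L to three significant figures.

2.56 mg/L

For a continuous step input, C/C₀ ≈ ½·erfc((x−vt)/(2√(Dt))).
vt = 0.057 × 370 = 21.09 m and 2√(Dt) = 2√(0.11 × 370) = 12.76 m.
Argument (x−vt)/(2√(Dt)) = (1.6 − 21.09)/12.76 = -1.527; ½·erfc(-1.527) = 0.9846.
C = 2.6 × 0.9846 = 2.56 mg/L.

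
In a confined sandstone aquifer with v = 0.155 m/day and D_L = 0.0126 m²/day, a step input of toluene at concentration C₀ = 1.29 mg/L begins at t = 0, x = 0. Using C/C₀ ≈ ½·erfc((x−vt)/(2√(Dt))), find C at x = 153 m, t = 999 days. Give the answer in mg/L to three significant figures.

0.830 mg/L

For a continuous step input, C/C₀ ≈ ½·erfc((x−vt)/(2√(Dt))).
vt = 0.155 × 999 = 154.845 m and 2√(Dt) = 2√(0.0126 × 999) = 7.096 m.
Argument (x−vt)/(2√(Dt)) = (153 − 154.845)/7.096 = -0.2600; ½·erfc(-0.2600) = 0.6434.
C = 1.29 × 0.6434 = 0.830 mg/L.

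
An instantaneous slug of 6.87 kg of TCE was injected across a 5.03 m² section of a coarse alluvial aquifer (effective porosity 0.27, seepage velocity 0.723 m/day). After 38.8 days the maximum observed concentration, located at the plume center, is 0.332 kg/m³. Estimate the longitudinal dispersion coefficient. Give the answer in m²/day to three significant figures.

0.476 m²/day

At the plume center C_max = M/(n_e·A·√(4πDt)), so D = M²/(4πt·(n_e·A·C_max)²).
n_e·A·C_max = 0.27 × 5.03 × 0.332 = 0.4509 kg/m.
D = 6.87²/(4π × 38.8 × 0.4509²) = 0.476 m²/day.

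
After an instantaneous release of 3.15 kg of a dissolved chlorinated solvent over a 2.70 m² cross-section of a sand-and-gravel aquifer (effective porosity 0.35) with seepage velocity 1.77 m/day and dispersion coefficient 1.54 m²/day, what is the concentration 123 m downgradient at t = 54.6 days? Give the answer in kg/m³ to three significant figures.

For an instantaneous plane source, C(x,t) = M/(n_e·A·√(4πDt)) · exp(−(x−vt)²/(4Dt)), with n_e·A the pore (flow) area.
Plume center vt = 1.77 × 54.6 = 96.642 m, so the well at 123 m is 26.358 m downgradient of the peak.
√(4πDt) = 32.51 m, giving peak height M/(n_e·A·√(4πDt)) = 3.15/(0.35 × 2.70 × 32.51) = 0.1025 kg/m³.
(x−vt)²/(4Dt) = (26.358)²/(4 × 1.54 × 54.6) = 2.066; exp(−2.066) = 0.1267.
C = 0.1025 × 0.1267 = 0.0130 kg/m³.

0.0130 kg/m³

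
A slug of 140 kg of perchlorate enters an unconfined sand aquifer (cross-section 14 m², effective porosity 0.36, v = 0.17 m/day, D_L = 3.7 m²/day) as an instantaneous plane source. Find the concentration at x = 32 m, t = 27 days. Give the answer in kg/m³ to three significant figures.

For an instantaneous plane source, C(x,t) = M/(n_e·A·√(4πDt)) · exp(−(x−vt)²/(4Dt)), with n_e·A the pore (flow) area.
Plume center vt = 0.17 × 27 = 4.59 m, so the well at 32 m is 27.41 m downgradient of the peak.
√(4πDt) = 35.43 m, giving peak height M/(n_e·A·√(4πDt)) = 140/(0.36 × 14 × 35.43) = 0.7840 kg/m³.
(x−vt)²/(4Dt) = (27.41)²/(4 × 3.7 × 27) = 1.880; exp(−1.880) = 0.1526.
C = 0.7840 × 0.1526 = 0.120 kg/m³.

0.120 kg/m³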